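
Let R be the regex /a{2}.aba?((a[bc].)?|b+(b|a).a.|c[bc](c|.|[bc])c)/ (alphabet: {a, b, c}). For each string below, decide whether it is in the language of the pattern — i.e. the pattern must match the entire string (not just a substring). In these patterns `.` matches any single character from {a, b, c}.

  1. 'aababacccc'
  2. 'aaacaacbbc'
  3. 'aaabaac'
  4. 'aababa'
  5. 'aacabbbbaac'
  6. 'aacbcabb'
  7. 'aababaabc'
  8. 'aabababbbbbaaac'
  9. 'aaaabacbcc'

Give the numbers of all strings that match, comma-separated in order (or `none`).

1 → match
2 → no match
3 → no match
4 → match
5 → match
6 → no match
7 → match
8 → match
9 → match

1, 4, 5, 7, 8, 9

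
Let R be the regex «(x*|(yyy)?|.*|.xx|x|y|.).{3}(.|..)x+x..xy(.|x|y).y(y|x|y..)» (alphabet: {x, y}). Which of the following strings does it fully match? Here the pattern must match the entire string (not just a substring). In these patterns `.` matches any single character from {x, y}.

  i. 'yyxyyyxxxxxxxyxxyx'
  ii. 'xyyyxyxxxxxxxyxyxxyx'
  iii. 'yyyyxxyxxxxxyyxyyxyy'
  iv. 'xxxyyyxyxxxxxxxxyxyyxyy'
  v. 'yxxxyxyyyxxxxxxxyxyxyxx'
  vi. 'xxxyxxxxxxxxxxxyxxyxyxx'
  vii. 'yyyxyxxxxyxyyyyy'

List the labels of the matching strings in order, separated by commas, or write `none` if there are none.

i → match
ii → match
iii → match
iv → match
v → no match
vi → no match
vii → match

i, ii, iii, iv, vii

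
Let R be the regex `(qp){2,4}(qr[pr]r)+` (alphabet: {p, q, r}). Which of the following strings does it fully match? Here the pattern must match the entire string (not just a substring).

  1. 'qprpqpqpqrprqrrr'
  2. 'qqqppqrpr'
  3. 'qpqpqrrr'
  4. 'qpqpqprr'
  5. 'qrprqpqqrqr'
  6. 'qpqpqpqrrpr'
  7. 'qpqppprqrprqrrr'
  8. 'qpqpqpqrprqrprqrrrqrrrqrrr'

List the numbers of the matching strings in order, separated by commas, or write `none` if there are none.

1 → no match
2. 'qqqppqrpr' → no match — must start with 'qp'
3. 'qpqpqrrr' → match
4. 'qpqpqprr' → no match
5. 'qrprqpqqrqr' → no match — must start with 'qp'
6. 'qpqpqpqrrpr' → no match
7 → no match
8 → match

3, 8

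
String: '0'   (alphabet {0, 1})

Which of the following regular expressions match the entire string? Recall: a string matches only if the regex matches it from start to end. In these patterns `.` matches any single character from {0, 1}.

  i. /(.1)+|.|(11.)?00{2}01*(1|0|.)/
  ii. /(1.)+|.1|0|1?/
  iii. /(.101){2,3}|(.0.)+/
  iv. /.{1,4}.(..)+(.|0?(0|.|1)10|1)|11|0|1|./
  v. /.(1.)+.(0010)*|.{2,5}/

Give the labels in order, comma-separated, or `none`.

i, ii, iv

i → match
ii → match
iii → no match
iv → match
v → no match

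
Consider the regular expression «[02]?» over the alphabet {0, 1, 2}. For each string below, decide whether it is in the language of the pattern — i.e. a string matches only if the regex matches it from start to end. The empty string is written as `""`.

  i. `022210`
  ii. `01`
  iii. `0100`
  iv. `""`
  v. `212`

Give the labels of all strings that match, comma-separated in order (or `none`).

i. `022210` → no match
ii. `01` → no match
iii. `0100` → no match
iv. `""` → match
v. `212` → no match

iv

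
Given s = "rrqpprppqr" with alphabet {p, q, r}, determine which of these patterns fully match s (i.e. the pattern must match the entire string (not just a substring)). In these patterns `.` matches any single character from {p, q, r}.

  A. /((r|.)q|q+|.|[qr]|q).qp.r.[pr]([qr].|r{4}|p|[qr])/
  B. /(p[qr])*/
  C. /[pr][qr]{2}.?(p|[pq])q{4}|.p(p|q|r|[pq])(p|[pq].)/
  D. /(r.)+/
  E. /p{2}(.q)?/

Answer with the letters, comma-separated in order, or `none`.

A

A → match
B → no match
C → no match
D → no match
E → no match — must start with "p"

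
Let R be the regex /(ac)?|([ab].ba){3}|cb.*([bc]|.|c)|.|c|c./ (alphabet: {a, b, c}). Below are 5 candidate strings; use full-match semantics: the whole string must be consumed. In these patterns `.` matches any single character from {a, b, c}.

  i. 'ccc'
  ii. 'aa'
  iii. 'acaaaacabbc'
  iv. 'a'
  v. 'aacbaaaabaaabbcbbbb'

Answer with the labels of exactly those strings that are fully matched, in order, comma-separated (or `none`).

iv

i → no match
ii → no match
iii → no match
iv → match
v → no match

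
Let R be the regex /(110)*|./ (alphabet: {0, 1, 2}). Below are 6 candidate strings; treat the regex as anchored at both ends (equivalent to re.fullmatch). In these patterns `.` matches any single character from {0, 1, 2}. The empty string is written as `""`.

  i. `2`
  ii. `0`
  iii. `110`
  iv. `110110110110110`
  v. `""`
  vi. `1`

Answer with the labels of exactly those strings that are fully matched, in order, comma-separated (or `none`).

i, ii, iii, iv, v, vi

i. `2` → match
ii. `0` → match
iii. `110` → match
iv → match
v. `""` → match
vi. `1` → match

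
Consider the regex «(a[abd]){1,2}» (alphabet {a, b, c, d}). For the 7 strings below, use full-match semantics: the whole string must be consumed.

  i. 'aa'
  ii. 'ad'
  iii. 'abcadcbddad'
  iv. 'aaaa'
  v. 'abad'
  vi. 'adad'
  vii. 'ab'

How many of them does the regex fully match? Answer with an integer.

6

i → match
ii → match
iii → no match
iv → match
v → match
vi → match
vii → match
Total matched: 6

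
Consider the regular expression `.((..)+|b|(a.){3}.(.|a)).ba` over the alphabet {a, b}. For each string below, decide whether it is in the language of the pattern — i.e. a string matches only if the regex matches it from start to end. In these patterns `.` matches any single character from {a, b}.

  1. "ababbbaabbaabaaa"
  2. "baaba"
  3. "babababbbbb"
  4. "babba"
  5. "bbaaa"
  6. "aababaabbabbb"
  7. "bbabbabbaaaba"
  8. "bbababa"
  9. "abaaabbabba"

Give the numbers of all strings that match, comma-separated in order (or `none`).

none

1 → no match — must end with "ba"
2 → no match
3 → no match — must end with "ba"
4 → no match
5 → no match — must end with "ba"
6 → no match — must end with "ba"
7 → no match
8 → no match
9 → no match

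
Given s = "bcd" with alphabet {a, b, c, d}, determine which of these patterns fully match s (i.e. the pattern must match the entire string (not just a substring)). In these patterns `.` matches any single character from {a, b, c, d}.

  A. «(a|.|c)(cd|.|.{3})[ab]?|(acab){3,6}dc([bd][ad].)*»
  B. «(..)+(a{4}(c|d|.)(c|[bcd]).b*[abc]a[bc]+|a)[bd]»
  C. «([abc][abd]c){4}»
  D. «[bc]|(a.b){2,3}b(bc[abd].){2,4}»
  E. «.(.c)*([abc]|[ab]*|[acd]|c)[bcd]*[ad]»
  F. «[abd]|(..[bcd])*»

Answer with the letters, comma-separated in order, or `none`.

A, E, F

A → match
B → no match
C → no match — must end with "c"
D → no match
E → match
F → match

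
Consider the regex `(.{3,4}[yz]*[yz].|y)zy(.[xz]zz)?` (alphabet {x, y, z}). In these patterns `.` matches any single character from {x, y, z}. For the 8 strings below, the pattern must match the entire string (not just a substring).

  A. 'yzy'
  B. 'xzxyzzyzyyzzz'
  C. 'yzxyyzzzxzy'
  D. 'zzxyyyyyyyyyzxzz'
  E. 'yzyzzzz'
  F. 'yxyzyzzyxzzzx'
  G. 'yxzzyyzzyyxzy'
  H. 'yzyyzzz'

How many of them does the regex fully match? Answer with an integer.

6

A. 'yzy' → match
B → match
C. 'yzxyyzzzxzy' → match
D → no match
E. 'yzyzzzz' → match
F → no match
G → match
H. 'yzyyzzz' → match
Total matched: 6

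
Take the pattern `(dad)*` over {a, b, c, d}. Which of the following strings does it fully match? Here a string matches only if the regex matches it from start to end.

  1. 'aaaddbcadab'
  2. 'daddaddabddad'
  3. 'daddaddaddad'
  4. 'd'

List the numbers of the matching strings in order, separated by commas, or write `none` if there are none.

1. 'aaaddbcadab' → no match
2 → no match
3. 'daddaddaddad' → match
4. 'd' → no match

3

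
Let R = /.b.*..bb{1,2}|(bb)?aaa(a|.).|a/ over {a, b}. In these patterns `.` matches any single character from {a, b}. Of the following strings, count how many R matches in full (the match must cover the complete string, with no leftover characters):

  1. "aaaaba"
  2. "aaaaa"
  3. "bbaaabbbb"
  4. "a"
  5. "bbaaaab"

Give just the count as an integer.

4

1 → no match
2 → match
3 → match
4 → match
5 → match
Total matched: 4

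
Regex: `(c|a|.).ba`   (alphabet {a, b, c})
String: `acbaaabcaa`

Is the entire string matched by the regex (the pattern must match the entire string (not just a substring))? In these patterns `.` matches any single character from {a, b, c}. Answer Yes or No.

Every match must end with `ba`, but `acbaaabcaa` does not.

No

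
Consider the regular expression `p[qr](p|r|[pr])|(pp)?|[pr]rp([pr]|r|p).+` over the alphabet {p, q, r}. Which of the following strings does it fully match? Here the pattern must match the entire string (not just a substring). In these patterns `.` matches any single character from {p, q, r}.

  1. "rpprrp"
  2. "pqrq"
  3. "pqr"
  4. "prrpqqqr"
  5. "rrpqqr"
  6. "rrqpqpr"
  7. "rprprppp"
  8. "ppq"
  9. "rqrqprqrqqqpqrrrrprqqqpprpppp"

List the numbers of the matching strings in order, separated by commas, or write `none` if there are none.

1 → no match
2 → no match
3 → match
4 → no match
5 → no match
6 → no match
7 → no match
8 → no match
9 → no match

3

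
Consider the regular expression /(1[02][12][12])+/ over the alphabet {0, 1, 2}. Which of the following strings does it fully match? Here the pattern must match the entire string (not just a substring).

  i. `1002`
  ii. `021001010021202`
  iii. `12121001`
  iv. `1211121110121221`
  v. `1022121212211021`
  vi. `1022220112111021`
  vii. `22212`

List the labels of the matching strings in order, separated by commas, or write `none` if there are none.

iv, v

i. `1002` → no match
ii → no match — must start with `1`
iii. `12121001` → no match
iv → match
v → match
vi → no match
vii. `22212` → no match — must start with `1`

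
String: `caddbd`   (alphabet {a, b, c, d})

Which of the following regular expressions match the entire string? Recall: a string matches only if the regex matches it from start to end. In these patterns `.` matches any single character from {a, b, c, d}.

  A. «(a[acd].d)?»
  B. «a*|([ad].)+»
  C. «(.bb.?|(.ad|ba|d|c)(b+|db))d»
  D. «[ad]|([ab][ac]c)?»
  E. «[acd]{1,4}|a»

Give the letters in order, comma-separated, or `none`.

A → no match
B → no match
C → match
D → no match
E → no match

C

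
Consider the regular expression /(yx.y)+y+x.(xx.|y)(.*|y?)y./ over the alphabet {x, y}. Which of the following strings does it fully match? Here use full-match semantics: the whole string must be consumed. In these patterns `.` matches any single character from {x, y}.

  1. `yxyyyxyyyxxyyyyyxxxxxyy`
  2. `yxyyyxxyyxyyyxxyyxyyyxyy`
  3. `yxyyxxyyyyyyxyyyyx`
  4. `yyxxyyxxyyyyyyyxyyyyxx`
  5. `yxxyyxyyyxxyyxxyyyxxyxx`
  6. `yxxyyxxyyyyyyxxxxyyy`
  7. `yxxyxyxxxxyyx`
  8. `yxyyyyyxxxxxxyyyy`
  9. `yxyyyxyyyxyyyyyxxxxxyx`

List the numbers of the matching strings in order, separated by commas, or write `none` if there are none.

1 → match
2 → match
3 → no match
4 → no match — must start with `yx`
5 → no match
6 → match
7 → no match
8 → match
9 → match

1, 2, 6, 8, 9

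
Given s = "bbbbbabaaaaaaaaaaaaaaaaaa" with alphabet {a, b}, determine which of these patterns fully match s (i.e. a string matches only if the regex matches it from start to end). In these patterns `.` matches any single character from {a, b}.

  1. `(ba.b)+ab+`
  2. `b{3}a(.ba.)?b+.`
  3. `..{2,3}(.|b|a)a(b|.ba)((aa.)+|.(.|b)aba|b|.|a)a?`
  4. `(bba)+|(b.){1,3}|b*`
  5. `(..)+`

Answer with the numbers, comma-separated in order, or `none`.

1 → no match — must start with "ba"
2 → no match
3 → match
4 → no match
5 → no match

3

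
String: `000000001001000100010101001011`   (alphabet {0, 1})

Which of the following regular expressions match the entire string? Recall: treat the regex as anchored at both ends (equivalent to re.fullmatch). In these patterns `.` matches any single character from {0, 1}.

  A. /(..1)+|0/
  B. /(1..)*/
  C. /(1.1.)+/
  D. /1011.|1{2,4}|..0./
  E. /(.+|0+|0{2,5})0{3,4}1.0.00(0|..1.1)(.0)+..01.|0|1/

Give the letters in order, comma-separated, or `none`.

A → no match
B → no match
C → no match — must start with `1`
D → no match
E → match

E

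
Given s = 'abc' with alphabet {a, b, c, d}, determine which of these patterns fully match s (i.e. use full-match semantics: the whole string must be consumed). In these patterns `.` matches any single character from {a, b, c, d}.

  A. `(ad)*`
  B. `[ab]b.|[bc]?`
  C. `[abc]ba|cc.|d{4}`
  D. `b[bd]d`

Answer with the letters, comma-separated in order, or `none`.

B

A → no match
B → match
C → no match
D → no match — must start with 'b'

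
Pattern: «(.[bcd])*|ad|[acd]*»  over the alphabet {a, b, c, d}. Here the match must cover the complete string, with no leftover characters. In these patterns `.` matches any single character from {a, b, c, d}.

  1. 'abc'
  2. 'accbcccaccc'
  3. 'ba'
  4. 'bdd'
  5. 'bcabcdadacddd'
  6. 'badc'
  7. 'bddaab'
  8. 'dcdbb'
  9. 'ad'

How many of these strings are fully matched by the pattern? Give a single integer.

1 → no match
2 → no match
3 → no match
4 → no match
5 → no match
6 → no match
7 → no match
8 → no match
9 → match
Total matched: 1

1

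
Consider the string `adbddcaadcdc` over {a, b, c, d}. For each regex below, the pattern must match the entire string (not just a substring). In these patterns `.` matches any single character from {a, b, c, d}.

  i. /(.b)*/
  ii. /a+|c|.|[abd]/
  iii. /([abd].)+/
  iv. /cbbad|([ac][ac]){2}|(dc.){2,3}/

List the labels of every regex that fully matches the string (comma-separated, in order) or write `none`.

iii

i → no match
ii → no match
iii → match
iv → no match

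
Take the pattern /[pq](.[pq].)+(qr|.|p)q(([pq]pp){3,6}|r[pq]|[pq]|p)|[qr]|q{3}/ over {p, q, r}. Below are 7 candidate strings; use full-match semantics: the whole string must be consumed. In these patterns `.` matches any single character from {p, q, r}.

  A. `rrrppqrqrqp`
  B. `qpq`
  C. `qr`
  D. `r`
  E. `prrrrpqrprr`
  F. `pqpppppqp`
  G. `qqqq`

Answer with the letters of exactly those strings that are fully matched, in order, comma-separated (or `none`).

D

A → no match
B → no match
C → no match
D → match
E → no match
F → no match
G → no match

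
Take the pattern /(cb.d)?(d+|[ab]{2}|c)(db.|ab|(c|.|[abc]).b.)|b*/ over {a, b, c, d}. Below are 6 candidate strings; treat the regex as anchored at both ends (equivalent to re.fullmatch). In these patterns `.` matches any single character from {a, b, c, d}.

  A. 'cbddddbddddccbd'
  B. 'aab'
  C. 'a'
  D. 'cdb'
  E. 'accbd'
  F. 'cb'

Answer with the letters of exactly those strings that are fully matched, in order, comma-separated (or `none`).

none

A → no match
B → no match
C → no match
D → no match
E → no match
F → no match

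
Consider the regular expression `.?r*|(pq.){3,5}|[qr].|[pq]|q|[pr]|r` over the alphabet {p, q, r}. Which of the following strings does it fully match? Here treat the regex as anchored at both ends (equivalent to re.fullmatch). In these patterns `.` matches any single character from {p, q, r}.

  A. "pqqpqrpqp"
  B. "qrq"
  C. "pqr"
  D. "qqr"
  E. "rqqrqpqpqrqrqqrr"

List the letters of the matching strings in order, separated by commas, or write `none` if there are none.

A

A → match
B → no match
C → no match
D → no match
E → no match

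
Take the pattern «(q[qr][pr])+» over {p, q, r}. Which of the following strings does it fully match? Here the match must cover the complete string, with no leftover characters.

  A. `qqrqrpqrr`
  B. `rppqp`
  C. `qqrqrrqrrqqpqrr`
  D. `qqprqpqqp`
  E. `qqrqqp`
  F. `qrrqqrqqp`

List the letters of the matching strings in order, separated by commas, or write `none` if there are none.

A → match
B → no match — must start with `q`
C → match
D → no match
E → match
F → match

A, C, E, F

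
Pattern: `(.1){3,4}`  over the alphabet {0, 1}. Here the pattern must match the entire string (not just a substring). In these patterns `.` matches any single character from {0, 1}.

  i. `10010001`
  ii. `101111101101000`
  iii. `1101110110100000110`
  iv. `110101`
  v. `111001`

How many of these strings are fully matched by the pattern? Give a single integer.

1

i. `10010001` → no match
ii → no match — must end with `1`
iii → no match — must end with `1`
iv. `110101` → match
v. `111001` → no match
Total matched: 1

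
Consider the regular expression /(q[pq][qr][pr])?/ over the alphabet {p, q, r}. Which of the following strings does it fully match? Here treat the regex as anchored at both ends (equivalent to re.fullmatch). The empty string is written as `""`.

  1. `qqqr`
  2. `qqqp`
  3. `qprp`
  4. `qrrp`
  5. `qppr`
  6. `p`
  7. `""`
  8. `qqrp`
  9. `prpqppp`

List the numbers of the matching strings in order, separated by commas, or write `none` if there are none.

1. `qqqr` → match
2. `qqqp` → match
3. `qprp` → match
4. `qrrp` → no match
5. `qppr` → no match
6. `p` → no match
7. `""` → match
8. `qqrp` → match
9. `prpqppp` → no match

1, 2, 3, 7, 8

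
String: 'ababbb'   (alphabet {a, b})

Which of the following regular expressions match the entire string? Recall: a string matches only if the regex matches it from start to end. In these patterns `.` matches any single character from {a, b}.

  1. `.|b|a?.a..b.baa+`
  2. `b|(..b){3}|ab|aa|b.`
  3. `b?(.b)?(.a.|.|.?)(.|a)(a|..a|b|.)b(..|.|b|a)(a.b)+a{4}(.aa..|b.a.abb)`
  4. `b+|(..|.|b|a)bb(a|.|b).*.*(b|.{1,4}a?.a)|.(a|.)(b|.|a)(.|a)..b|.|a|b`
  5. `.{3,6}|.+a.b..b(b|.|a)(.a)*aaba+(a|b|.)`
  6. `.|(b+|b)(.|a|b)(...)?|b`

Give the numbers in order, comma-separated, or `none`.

1 → no match
2 → no match
3 → no match
4 → no match
5 → match
6 → no match

5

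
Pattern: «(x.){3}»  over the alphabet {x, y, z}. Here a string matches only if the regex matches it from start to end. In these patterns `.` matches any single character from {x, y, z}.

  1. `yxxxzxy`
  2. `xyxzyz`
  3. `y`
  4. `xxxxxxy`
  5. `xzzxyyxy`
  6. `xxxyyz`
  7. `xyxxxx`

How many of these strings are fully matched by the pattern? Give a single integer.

1 → no match — must start with `x`
2 → no match
3 → no match — must start with `x`
4 → no match
5 → no match
6 → no match
7 → match
Total matched: 1

1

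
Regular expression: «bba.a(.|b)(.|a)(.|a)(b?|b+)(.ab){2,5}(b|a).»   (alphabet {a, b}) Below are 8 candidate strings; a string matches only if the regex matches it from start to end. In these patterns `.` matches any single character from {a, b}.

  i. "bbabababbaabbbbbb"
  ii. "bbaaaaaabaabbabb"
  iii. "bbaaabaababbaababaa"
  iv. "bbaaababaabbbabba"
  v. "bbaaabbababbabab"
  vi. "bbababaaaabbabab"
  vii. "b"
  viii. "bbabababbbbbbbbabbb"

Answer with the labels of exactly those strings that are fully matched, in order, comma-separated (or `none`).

v, vi

i → no match
ii → no match
iii → no match
iv → no match
v → match
vi → match
vii → no match — must start with "bba"
viii → no match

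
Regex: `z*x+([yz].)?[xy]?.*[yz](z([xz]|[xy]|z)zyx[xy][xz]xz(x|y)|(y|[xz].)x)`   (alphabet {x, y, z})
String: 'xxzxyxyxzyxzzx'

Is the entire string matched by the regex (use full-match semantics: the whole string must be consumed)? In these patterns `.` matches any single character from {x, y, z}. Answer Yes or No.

No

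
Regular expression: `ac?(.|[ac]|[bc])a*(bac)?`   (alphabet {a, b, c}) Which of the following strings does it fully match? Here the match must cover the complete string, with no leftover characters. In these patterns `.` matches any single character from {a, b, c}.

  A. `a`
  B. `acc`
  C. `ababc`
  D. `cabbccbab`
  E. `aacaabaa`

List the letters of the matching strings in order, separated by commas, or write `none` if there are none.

B

A → no match
B → match
C → no match
D → no match — must start with `a`
E → no match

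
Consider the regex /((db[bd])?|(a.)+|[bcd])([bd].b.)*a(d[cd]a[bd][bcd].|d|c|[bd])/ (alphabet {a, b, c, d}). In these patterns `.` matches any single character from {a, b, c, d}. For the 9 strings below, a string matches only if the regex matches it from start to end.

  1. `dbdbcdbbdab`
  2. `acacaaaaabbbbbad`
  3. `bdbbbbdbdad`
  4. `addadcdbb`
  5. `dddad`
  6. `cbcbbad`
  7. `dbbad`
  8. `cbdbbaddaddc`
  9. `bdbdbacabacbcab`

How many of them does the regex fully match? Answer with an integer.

1 → match
2 → match
3 → match
4 → no match
5 → no match
6 → match
7 → match
8 → match
9 → no match
Total matched: 6

6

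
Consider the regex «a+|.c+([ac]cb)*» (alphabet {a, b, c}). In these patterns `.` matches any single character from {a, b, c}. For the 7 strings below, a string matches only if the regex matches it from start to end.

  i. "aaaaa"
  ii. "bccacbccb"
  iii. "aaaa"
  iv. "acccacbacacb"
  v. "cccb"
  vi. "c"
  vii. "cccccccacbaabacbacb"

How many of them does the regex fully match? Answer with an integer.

3

i. "aaaaa" → match
ii. "bccacbccb" → match
iii. "aaaa" → match
iv. "acccacbacacb" → no match
v. "cccb" → no match
vi. "c" → no match
vii → no match
Total matched: 3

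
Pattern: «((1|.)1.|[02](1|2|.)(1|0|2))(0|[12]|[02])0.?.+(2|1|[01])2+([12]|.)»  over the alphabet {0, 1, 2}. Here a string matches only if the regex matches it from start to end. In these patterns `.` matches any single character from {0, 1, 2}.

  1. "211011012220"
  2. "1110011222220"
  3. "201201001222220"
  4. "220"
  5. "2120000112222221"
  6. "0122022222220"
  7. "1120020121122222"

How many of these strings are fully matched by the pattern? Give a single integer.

5

1 → no match
2 → match
3 → match
4 → no match
5 → match
6 → match
7 → match
Total matched: 5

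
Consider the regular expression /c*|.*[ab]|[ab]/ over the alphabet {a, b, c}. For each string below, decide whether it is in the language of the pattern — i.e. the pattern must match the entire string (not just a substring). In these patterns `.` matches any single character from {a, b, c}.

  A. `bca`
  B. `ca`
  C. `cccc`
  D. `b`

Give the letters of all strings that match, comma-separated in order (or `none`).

A. `bca` → match
B. `ca` → match
C. `cccc` → match
D. `b` → match

A, B, C, D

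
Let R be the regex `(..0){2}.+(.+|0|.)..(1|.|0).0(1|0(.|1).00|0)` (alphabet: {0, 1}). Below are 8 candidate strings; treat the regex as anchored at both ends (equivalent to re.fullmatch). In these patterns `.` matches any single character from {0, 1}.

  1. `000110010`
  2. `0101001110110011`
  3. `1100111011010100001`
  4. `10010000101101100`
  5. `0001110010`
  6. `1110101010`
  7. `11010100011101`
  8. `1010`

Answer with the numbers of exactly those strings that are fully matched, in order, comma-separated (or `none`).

1 → no match
2 → no match
3 → no match
4 → match
5 → no match
6 → no match
7 → no match
8 → no match

4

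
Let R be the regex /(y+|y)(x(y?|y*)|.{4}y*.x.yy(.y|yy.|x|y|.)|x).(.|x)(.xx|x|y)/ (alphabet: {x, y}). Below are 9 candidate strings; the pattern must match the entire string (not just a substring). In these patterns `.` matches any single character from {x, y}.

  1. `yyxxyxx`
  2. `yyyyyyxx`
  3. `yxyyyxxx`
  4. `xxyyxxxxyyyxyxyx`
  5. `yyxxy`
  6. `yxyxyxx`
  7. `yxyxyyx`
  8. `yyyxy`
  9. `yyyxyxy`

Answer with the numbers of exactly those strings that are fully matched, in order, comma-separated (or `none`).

1 → no match
2 → no match
3 → match
4 → no match — must start with `y`
5 → no match
6 → match
7 → no match
8 → no match
9 → match

3, 6, 9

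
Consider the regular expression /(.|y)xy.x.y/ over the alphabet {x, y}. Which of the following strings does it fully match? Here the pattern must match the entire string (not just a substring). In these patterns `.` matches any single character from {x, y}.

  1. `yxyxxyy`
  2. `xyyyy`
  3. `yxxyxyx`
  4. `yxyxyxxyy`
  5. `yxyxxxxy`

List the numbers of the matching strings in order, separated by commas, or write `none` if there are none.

1. `yxyxxyy` → match
2. `xyyyy` → no match
3. `yxxyxyx` → no match — must end with `y`
4. `yxyxyxxyy` → no match
5. `yxyxxxxy` → no match

1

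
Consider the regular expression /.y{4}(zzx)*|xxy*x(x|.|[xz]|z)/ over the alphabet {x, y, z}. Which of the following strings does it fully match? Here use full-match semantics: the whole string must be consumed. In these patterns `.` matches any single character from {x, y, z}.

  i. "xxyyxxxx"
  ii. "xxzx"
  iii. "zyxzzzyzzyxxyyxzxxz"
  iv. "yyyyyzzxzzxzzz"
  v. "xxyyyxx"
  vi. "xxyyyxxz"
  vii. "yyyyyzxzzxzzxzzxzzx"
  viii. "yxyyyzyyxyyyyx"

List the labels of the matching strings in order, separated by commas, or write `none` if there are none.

v

i → no match
ii → no match
iii → no match
iv → no match
v → match
vi → no match
vii → no match
viii → no match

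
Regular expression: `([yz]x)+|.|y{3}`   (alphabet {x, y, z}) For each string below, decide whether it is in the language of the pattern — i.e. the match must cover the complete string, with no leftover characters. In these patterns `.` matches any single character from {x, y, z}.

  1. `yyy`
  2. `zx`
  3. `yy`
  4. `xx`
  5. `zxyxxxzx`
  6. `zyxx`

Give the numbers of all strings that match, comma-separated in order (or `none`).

1 → match
2 → match
3 → no match
4 → no match
5 → no match
6 → no match

1, 2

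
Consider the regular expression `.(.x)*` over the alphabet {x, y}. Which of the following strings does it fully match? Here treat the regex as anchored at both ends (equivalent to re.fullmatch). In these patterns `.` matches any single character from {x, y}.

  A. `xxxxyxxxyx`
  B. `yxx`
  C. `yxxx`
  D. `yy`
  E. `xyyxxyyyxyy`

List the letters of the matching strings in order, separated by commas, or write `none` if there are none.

A. `xxxxyxxxyx` → no match
B. `yxx` → match
C. `yxxx` → no match
D. `yy` → no match
E. `xyyxxyyyxyy` → no match

B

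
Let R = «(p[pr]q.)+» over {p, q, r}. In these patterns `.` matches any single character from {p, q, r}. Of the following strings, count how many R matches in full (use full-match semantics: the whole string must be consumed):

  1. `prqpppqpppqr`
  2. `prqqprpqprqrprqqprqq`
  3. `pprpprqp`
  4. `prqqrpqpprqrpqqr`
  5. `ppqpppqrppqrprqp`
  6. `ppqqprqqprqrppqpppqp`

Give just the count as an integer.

1. `prqpppqpppqr` → match
2 → no match
3. `pprpprqp` → no match
4 → no match
5 → match
6 → match
Total matched: 3

3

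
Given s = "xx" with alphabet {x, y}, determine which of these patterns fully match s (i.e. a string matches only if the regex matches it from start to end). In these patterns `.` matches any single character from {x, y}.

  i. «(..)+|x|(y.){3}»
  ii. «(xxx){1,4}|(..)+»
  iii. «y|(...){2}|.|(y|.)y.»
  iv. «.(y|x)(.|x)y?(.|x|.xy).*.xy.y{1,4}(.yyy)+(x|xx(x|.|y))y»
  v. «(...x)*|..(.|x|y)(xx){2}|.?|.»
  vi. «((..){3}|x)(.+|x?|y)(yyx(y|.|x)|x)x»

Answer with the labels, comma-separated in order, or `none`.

i → match
ii → match
iii → no match
iv → no match — must end with "y"
v → no match
vi → no match

i, ii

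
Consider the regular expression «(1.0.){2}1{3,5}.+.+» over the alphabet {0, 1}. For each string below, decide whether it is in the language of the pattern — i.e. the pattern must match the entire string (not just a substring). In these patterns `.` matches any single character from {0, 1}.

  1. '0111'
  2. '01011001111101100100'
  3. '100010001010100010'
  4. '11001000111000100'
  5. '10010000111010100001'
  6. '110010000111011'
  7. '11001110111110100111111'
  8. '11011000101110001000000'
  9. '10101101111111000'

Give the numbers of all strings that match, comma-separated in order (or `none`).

4

1 → no match — must start with '1'
2 → no match — must start with '1'
3 → no match
4 → match
5 → no match
6 → no match
7 → no match
8 → no match
9 → no match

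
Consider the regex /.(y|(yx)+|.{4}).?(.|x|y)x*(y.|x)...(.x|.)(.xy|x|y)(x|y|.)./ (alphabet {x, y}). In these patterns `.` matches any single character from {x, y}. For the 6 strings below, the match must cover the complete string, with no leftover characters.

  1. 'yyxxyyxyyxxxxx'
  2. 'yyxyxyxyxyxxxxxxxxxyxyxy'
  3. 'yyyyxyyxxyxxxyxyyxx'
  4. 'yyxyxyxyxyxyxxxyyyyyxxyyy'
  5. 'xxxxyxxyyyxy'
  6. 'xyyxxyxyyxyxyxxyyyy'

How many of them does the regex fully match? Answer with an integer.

3

1 → match
2 → match
3 → no match
4 → match
5 → no match
6 → no match
Total matched: 3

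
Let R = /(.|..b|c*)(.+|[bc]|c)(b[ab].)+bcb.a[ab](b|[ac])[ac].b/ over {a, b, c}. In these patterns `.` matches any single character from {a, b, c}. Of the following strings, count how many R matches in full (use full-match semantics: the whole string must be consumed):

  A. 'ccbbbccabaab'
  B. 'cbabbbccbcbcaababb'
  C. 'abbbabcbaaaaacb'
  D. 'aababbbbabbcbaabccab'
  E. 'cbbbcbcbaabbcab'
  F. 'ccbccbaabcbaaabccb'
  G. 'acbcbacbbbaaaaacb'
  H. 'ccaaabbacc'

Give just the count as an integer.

A. 'ccbbbccabaab' → no match
B → no match
C → match
D → match
E → match
F → match
G → no match
H. 'ccaaabbacc' → no match — must end with 'b'
Total matched: 4

4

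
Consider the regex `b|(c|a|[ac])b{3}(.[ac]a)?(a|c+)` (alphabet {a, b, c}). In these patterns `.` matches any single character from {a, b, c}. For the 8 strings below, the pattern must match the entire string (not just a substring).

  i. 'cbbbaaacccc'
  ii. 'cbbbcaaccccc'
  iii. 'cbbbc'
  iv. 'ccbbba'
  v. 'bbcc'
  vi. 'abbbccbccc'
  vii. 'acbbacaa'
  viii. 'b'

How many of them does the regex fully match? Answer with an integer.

4

i → match
ii → match
iii → match
iv → no match
v → no match
vi → no match
vii → no match
viii → match
Total matched: 4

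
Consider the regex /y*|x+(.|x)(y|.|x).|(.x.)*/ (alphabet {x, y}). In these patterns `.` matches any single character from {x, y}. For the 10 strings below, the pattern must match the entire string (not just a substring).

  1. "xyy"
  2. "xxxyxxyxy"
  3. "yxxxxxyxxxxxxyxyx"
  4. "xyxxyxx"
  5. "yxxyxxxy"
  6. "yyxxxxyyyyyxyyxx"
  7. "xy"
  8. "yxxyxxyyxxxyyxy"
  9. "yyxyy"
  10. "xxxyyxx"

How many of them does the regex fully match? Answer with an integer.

1

1 → no match
2 → match
3 → no match
4 → no match
5 → no match
6 → no match
7 → no match
8 → no match
9 → no match
10 → no match
Total matched: 1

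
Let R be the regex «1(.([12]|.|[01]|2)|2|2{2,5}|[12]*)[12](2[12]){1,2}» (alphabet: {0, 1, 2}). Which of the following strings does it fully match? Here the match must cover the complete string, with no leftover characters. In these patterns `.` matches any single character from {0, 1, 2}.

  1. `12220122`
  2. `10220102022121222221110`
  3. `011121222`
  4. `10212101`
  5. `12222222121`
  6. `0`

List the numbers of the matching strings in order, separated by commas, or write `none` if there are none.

5

1 → no match
2 → no match
3 → no match — must start with `1`
4 → no match
5 → match
6 → no match — must start with `1`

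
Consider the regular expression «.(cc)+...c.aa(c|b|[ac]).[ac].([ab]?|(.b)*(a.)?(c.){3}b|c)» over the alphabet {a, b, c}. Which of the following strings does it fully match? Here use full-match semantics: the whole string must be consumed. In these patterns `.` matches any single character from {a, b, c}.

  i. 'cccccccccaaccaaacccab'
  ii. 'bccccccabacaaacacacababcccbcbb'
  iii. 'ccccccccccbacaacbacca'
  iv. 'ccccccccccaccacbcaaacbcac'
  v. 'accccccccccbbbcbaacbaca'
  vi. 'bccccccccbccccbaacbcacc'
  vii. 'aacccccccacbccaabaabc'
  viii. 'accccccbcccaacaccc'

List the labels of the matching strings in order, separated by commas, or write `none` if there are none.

i → match
ii → no match
iii → no match
iv → no match
v → match
vi → no match
vii → no match
viii → no match

i, v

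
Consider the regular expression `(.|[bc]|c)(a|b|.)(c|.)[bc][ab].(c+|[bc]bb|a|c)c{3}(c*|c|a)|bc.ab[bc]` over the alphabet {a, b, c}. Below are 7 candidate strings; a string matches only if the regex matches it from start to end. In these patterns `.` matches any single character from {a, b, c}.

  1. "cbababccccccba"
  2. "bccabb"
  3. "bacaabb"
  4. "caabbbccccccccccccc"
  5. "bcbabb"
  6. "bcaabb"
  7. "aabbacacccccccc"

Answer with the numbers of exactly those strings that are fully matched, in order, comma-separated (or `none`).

2, 4, 5, 6, 7

1 → no match
2 → match
3 → no match
4 → match
5 → match
6 → match
7 → match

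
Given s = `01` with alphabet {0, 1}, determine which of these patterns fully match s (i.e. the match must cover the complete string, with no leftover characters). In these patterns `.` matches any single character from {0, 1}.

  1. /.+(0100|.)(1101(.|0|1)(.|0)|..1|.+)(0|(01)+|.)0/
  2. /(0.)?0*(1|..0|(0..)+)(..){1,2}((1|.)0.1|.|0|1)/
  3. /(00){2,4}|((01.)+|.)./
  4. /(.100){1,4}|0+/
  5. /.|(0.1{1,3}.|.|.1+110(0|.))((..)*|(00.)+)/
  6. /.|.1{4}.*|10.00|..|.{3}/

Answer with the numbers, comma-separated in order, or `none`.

1 → no match — must end with `0`
2 → no match
3 → match
4 → no match
5 → no match
6 → match

3, 6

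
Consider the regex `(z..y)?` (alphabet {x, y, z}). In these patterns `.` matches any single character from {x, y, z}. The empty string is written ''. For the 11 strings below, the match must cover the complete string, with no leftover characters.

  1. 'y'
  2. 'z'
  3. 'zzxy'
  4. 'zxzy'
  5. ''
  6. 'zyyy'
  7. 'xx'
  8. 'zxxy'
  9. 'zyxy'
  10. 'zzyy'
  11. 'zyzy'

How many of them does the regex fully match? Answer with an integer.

8

1 → no match
2 → no match
3 → match
4 → match
5 → match
6 → match
7 → no match
8 → match
9 → match
10 → match
11 → match
Total matched: 8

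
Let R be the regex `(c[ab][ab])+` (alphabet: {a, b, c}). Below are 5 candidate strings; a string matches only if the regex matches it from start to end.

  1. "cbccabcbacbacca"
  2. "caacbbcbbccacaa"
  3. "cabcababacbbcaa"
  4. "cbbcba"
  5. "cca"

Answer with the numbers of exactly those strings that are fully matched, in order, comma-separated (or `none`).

1 → no match
2 → no match
3 → no match
4 → match
5 → no match

4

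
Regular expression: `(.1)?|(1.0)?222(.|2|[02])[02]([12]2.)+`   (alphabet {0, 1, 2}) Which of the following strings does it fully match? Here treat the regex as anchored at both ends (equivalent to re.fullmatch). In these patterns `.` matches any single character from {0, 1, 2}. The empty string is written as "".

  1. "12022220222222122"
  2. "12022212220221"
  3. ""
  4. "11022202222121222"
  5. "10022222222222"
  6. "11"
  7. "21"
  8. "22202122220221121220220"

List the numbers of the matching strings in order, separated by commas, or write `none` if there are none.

1 → match
2 → match
3 → match
4 → match
5 → match
6 → match
7 → match
8 → match

1, 2, 3, 4, 5, 6, 7, 8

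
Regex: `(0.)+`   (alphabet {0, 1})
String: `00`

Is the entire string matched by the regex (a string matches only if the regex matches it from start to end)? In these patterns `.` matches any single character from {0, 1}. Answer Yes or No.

Yes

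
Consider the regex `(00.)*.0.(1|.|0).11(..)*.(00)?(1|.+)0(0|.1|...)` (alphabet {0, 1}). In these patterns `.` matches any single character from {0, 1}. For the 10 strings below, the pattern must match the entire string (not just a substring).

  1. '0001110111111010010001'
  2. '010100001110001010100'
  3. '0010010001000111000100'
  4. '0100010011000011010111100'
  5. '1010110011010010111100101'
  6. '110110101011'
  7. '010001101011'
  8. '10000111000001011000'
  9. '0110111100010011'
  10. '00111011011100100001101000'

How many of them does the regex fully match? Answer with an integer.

2

1 → no match
2 → no match
3 → match
4 → no match
5 → no match
6 → no match
7 → no match
8 → match
9 → no match
10 → no match
Total matched: 2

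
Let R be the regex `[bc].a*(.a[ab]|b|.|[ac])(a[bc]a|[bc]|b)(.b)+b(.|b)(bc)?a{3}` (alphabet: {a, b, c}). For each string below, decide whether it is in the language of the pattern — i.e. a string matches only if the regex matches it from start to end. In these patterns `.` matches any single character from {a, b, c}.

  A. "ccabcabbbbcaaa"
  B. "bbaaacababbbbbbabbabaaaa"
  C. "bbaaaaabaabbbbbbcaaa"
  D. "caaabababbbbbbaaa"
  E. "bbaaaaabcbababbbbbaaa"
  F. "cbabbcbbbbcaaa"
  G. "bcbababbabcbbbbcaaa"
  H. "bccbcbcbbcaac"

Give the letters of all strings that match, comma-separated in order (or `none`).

A → match
B → no match
C → match
D → match
E → match
F → match
G → match
H → no match — must end with "a"

A, C, D, E, F, G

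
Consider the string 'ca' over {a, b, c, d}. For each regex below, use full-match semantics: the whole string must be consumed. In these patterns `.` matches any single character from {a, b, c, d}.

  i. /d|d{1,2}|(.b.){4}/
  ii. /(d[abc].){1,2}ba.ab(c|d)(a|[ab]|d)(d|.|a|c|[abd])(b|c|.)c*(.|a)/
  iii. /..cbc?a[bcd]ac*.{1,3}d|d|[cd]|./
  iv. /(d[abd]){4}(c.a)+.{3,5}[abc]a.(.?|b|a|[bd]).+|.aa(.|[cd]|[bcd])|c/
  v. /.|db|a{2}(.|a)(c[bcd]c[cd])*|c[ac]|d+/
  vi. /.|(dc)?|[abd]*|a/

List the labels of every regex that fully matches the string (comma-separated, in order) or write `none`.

v

i → no match
ii → no match — must start with 'd'
iii → no match
iv → no match
v → match
vi → no match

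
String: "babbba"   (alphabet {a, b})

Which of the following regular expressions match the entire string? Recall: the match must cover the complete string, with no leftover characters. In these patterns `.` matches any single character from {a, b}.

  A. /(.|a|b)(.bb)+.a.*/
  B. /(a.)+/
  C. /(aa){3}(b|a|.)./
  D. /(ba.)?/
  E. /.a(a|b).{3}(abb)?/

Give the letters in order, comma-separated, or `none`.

A, E

A → match
B → no match — must start with "a"
C → no match — must start with "aa"
D → no match
E → match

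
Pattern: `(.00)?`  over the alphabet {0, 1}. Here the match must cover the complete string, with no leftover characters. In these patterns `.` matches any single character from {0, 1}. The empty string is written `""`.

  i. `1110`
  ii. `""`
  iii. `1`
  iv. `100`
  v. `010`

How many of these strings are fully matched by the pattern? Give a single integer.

i. `1110` → no match
ii. `""` → match
iii. `1` → no match
iv. `100` → match
v. `010` → no match
Total matched: 2

2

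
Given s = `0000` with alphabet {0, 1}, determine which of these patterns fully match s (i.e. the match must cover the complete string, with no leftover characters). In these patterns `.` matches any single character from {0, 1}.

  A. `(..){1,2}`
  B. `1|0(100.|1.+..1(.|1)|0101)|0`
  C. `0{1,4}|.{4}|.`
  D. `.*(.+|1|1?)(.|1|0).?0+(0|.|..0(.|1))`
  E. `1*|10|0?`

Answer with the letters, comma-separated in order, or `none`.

A, C, D

A → match
B → no match
C → match
D → match
E → no match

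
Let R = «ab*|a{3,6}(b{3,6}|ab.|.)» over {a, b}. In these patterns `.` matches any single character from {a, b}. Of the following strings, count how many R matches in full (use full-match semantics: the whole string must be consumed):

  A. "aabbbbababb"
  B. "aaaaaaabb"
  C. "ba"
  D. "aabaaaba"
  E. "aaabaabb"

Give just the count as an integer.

1

A → no match
B → match
C → no match — must start with "a"
D → no match
E → no match
Total matched: 1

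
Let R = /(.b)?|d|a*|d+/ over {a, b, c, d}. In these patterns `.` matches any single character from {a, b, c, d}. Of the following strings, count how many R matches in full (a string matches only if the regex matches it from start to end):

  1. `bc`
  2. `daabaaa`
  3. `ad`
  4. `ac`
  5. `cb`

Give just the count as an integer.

1. `bc` → no match
2. `daabaaa` → no match
3. `ad` → no match
4. `ac` → no match
5. `cb` → match
Total matched: 1

1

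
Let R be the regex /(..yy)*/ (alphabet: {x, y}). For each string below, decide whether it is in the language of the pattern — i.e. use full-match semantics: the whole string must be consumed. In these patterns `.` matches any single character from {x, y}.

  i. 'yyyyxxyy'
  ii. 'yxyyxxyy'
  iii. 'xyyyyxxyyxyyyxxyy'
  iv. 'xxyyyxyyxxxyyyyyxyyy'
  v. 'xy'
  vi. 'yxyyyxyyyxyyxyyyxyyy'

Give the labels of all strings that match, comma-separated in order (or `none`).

i, ii, vi

i → match
ii → match
iii → no match
iv → no match
v → no match
vi → match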